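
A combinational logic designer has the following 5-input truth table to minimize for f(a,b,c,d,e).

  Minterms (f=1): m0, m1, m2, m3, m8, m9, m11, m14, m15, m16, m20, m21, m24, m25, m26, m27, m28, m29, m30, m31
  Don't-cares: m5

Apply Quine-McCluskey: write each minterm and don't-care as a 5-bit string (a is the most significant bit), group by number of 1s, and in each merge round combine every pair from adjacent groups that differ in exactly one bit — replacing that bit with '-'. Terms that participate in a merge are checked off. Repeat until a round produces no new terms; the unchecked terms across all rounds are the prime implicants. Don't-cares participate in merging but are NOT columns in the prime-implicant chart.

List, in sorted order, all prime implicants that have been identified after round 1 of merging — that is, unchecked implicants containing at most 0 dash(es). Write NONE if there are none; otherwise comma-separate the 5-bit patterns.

[col 0] 00000*, 00001*, 00010*, 00011*, 00101*, 01000*, 01001*, 01011*, 01110*, 01111*, 10000*, 10100*, 10101*, 11000*, 11001*, 11010*, 11011*, 11100*, 11101*, 11110*, 11111*
[col 1] -0000*, -0101, -1000*, -1001*, -1011*, -1110*, -1111*, 0-000*, 0-001*, 0-011*, 00-01, 000-0*, 000-1*, 0000-*, 0001-*, 01-11*, 010-1*, 0100-*, 0111-*, 1-000*, 1-100*, 1-101*, 10-00*, 1010-*, 11-00*, 11-01*, 11-10*, 11-11*, 110-0*, 110-1*, 1100-*, 1101-*, 111-0*, 111-1*, 1110-*, 1111-*
[col 2] --000, -1-11, -10-1, -100-, -111-, 0-0-1, 0-00-, 000--, 1--00, 1-10-, 11--0*, 11--1*, 11-0-*, 11-1-*, 110--*, 111--*
[col 3] 11---
Prime implicants: --000, -0101, -1-11, -10-1, -100-, -111-, 0-0-1, 0-00-, 00-01, 000--, 1--00, 1-10-, 11---

NONE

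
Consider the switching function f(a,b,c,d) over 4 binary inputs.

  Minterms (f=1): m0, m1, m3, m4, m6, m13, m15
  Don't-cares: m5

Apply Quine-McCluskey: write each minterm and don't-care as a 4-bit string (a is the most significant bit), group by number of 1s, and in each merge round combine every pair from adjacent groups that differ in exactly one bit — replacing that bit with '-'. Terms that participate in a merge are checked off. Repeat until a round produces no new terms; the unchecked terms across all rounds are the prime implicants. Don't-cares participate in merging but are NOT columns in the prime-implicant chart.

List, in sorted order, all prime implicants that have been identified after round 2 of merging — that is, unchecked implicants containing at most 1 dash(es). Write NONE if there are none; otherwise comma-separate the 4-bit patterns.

-101, 00-1, 01-0, 11-1

Round 0: 0000✓ 0001✓ 0011✓ 0100✓ 0101✓ 0110✓ 1101✓ 1111✓
Round 1: -101 0-00✓ 0-01✓ 00-1 000-✓ 01-0 010-✓ 11-1
Round 2: 0-0-
PIs = {-101, 0-0-, 00-1, 01-0, 11-1}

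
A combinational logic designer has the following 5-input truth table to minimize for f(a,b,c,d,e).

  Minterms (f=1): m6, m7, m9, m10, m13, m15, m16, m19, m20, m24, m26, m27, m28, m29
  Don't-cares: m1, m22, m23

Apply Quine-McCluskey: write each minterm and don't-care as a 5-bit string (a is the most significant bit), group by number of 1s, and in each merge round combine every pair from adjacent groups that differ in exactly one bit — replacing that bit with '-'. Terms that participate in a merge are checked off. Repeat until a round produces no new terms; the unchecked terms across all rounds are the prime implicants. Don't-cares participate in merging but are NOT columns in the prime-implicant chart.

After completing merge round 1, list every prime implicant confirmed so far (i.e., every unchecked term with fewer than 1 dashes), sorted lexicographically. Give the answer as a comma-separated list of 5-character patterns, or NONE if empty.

[col 0] 00001*, 00110*, 00111*, 01001*, 01010*, 01101*, 01111*, 10000*, 10011*, 10100*, 10110*, 10111*, 11000*, 11010*, 11011*, 11100*, 11101*
[col 1] -0110*, -0111*, -1010, -1101, 0-001, 0-111, 0011-*, 01-01, 011-1, 1-000*, 1-011, 1-100*, 10-00*, 10-11, 101-0, 1011-*, 11-00*, 110-0, 1101-, 1110-
[col 2] -011-, 1--00
Prime implicants: -011-, -1010, -1101, 0-001, 0-111, 01-01, 011-1, 1--00, 1-011, 10-11, 101-0, 110-0, 1101-, 1110-

NONE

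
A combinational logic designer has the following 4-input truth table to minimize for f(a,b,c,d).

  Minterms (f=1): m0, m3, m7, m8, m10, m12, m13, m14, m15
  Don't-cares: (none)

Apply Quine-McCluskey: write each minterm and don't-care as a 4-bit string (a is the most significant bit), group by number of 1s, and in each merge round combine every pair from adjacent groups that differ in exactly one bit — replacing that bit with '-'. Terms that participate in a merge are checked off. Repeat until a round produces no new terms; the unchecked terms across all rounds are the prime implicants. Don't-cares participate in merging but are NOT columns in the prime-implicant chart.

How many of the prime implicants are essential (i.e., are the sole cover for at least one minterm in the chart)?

4

[col 0] 0000*, 0011*, 0111*, 1000*, 1010*, 1100*, 1101*, 1110*, 1111*
[col 1] -000, -111, 0-11, 1-00*, 1-10*, 10-0*, 11-0*, 11-1*, 110-*, 111-*
[col 2] 1--0, 11--
Prime implicants: -000, -111, 0-11, 1--0, 11--
PI chart (minterm → PIs covering it):
  0 | -000  (sole → essential)
  3 | 0-11  (sole → essential)
  7 | -111,0-11
  8 | -000,1--0
  10 | 1--0  (sole → essential)
  12 | 1--0,11--
  13 | 11--  (sole → essential)
  14 | 1--0,11--
  15 | -111,11--
Essential prime implicants: -000, 0-11, 1--0, 11--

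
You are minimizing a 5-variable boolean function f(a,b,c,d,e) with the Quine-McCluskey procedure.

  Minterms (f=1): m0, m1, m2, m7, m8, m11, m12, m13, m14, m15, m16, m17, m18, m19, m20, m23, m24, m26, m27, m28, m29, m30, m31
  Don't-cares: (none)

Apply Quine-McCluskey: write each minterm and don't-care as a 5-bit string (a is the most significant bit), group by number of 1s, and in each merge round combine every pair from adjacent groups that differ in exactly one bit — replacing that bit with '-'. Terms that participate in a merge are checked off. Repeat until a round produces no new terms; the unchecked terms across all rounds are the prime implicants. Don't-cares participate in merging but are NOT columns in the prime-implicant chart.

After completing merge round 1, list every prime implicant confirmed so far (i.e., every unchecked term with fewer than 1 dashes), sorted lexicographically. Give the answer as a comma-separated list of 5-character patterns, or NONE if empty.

NONE

[col 0] 00000*, 00001*, 00010*, 00111*, 01000*, 01011*, 01100*, 01101*, 01110*, 01111*, 10000*, 10001*, 10010*, 10011*, 10100*, 10111*, 11000*, 11010*, 11011*, 11100*, 11101*, 11110*, 11111*
[col 1] -0000*, -0001*, -0010*, -0111*, -1000*, -1011*, -1100*, -1101*, -1110*, -1111*, 0-000*, 0-111*, 000-0*, 0000-*, 01-00*, 01-11*, 011-0*, 011-1*, 0110-*, 0111-*, 1-000*, 1-010*, 1-011*, 1-100*, 1-111*, 10-00*, 10-11*, 100-0*, 100-1*, 1000-*, 1001-*, 11-00*, 11-10*, 11-11*, 110-0*, 1101-*, 111-0*, 111-1*, 1110-*, 1111-*
[col 2] --000, --111, -00-0, -000-, -1-00, -1-11, -11-0*, -11-1*, -110-*, -111-*, 011--*, 1--00, 1--11, 1-0-0, 1-01-, 100--, 11--0, 11-1-, 111--*
[col 3] -11--
Prime implicants: --000, --111, -00-0, -000-, -1-00, -1-11, -11--, 1--00, 1--11, 1-0-0, 1-01-, 100--, 11--0, 11-1-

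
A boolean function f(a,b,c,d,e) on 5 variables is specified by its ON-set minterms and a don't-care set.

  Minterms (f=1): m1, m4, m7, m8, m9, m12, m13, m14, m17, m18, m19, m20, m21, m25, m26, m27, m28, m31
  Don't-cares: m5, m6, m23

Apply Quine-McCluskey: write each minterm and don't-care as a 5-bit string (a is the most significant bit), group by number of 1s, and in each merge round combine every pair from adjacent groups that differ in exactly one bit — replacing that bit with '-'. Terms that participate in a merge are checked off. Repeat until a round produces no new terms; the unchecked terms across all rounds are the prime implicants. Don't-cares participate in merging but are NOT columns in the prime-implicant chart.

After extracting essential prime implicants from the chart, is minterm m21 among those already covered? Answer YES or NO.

NO

size-2^0 implicants → 00001(✓)  00100(✓)  00101(✓)  00110(✓)  00111(✓)  01000(✓)  01001(✓)  01100(✓)  01101(✓)  01110(✓)  10001(✓)  10010(✓)  10011(✓)  10100(✓)  10101(✓)  10111(✓)  11001(✓)  11010(✓)  11011(✓)  11100(✓)  11111(✓)
size-2^1 implicants → -0001(✓)  -0100(✓)  -0101(✓)  -0111(✓)  -1001(✓)  -1100(✓)  0-001(✓)  0-100(✓)  0-101(✓)  0-110(✓)  00-01(✓)  001-0(✓)  001-1(✓)  0010-(✓)  0011-(✓)  01-00(✓)  01-01(✓)  0100-(✓)  011-0(✓)  0110-(✓)  1-001(✓)  1-010(✓)  1-011(✓)  1-100(✓)  1-111(✓)  10-01(✓)  10-11(✓)  100-1(✓)  1001-(✓)  101-1(✓)  1010-(✓)  11-11(✓)  110-1(✓)  1101-(✓)
size-2^2 implicants → --001  --100  -0-01  -01-1  -010-  0--01  0-1-0  0-10-  001--  01-0-  1--11  1-0-1  1-01-  10--1
Unchecked terms (primes): --001, --100, -0-01, -01-1, -010-, 0--01, 0-1-0, 0-10-, 001--, 01-0-, 1--11, 1-0-1, 1-01-, 10--1
Minterm coverage:
  m1 ⊆ --001,-0-01,0--01
  m4 ⊆ --100,-010-,0-1-0,0-10-,001--
  m7 ⊆ -01-1,001--
  m8 ⊆ 01-0- [E]
  m9 ⊆ --001,0--01,01-0-
  m12 ⊆ --100,0-1-0,0-10-,01-0-
  m13 ⊆ 0--01,0-10-,01-0-
  m14 ⊆ 0-1-0 [E]
  m17 ⊆ --001,-0-01,1-0-1,10--1
  m18 ⊆ 1-01- [E]
  m19 ⊆ 1--11,1-0-1,1-01-,10--1
  m20 ⊆ --100,-010-
  m21 ⊆ -0-01,-01-1,-010-,10--1
  m25 ⊆ --001,1-0-1
  m26 ⊆ 1-01- [E]
  m27 ⊆ 1--11,1-0-1,1-01-
  m28 ⊆ --100 [E]
  m31 ⊆ 1--11 [E]
E = {--100, 0-1-0, 01-0-, 1--11, 1-01-}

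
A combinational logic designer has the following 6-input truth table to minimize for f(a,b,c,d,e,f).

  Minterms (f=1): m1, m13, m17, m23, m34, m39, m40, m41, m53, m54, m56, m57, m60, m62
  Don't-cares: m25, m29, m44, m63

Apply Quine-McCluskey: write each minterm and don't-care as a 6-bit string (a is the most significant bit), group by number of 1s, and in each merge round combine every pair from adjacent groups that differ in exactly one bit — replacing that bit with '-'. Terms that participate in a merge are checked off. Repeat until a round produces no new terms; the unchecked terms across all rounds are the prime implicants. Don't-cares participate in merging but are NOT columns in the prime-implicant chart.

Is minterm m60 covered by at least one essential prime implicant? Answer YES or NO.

NO

[col 0] 000001*, 001101*, 010001*, 010111, 011001*, 011101*, 100010, 100111, 101000*, 101001*, 101100*, 110101, 110110*, 111000*, 111001*, 111100*, 111110*, 111111*
[col 1] -11001, 0-0001, 0-1101, 01-001, 011-01, 1-1000*, 1-1001*, 1-1100*, 101-00*, 10100-*, 11-110, 111-00*, 11100-*, 1111-0, 11111-
[col 2] 1-1-00, 1-100-
Prime implicants: -11001, 0-0001, 0-1101, 01-001, 010111, 011-01, 1-1-00, 1-100-, 100010, 100111, 11-110, 110101, 1111-0, 11111-
PI chart (minterm → PIs covering it):
  1 | 0-0001  (sole → essential)
  13 | 0-1101  (sole → essential)
  17 | 0-0001,01-001
  23 | 010111  (sole → essential)
  34 | 100010  (sole → essential)
  39 | 100111  (sole → essential)
  40 | 1-1-00,1-100-
  41 | 1-100-  (sole → essential)
  53 | 110101  (sole → essential)
  54 | 11-110  (sole → essential)
  56 | 1-1-00,1-100-
  57 | -11001,1-100-
  60 | 1-1-00,1111-0
  62 | 11-110,1111-0,11111-
Essential prime implicants: 0-0001, 0-1101, 010111, 1-100-, 100010, 100111, 11-110, 110101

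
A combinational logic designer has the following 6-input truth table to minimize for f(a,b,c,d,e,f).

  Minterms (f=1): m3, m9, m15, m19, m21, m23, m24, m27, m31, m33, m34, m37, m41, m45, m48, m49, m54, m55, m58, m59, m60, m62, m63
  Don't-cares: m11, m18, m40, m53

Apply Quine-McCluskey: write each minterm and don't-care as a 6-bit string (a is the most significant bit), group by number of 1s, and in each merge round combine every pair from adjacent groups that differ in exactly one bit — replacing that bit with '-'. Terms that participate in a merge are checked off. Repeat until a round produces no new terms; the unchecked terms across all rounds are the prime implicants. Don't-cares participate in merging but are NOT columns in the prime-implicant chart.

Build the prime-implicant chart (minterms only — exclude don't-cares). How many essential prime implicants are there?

10

[col 0] 000011*, 001001*, 001011*, 001111*, 010010*, 010011*, 010101*, 010111*, 011000, 011011*, 011111*, 100001*, 100010, 100101*, 101000*, 101001*, 101101*, 110000*, 110001*, 110101*, 110110*, 110111*, 111010*, 111011*, 111100*, 111110*, 111111*
[col 1] -01001, -10101*, -10111*, -11011*, -11111*, 0-0011*, 0-1011*, 0-1111*, 00-011*, 001-11*, 0010-1, 01-011*, 01-111*, 010-11*, 01001-, 0101-1*, 011-11*, 1-0001*, 1-0101*, 10-001*, 10-101*, 100-01*, 101-01*, 10100-, 11-110*, 11-111*, 110-01*, 11000-, 1101-1*, 11011-*, 111-10*, 111-11*, 11101-*, 1111-0, 11111-*
[col 2] -1-111, -101-1, -11-11, 0--011, 0-1-11, 01--11, 1-0-01, 10--01, 11-11-, 111-1-
Prime implicants: -01001, -1-111, -101-1, -11-11, 0--011, 0-1-11, 0010-1, 01--11, 01001-, 011000, 1-0-01, 10--01, 100010, 10100-, 11-11-, 11000-, 111-1-, 1111-0
PI chart (minterm → PIs covering it):
  3 | 0--011  (sole → essential)
  9 | -01001,0010-1
  15 | 0-1-11  (sole → essential)
  19 | 0--011,01--11,01001-
  21 | -101-1  (sole → essential)
  23 | -1-111,-101-1,01--11
  24 | 011000  (sole → essential)
  27 | -11-11,0--011,0-1-11,01--11
  31 | -1-111,-11-11,0-1-11,01--11
  33 | 1-0-01,10--01
  34 | 100010  (sole → essential)
  37 | 1-0-01,10--01
  41 | -01001,10--01,10100-
  45 | 10--01  (sole → essential)
  48 | 11000-  (sole → essential)
  49 | 1-0-01,11000-
  54 | 11-11-  (sole → essential)
  55 | -1-111,-101-1,11-11-
  58 | 111-1-  (sole → essential)
  59 | -11-11,111-1-
  60 | 1111-0  (sole → essential)
  62 | 11-11-,111-1-,1111-0
  63 | -1-111,-11-11,11-11-,111-1-
Essential prime implicants: -101-1, 0--011, 0-1-11, 011000, 10--01, 100010, 11-11-, 11000-, 111-1-, 1111-0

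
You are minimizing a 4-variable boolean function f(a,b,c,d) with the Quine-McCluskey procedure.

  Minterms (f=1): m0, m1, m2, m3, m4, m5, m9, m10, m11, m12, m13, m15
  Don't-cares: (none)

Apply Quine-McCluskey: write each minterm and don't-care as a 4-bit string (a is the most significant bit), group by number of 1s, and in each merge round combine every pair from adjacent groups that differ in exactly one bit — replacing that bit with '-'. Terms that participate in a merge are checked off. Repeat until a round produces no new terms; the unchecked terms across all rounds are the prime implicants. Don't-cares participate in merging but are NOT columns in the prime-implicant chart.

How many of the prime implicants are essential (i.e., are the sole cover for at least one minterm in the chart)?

Round 0: 0000✓ 0001✓ 0010✓ 0011✓ 0100✓ 0101✓ 1001✓ 1010✓ 1011✓ 1100✓ 1101✓ 1111✓
Round 1: -001✓ -010✓ -011✓ -100✓ -101✓ 0-00✓ 0-01✓ 00-0✓ 00-1✓ 000-✓ 001-✓ 010-✓ 1-01✓ 1-11✓ 10-1✓ 101-✓ 11-1✓ 110-✓
Round 2: --01 -0-1 -01- -10- 0-0- 00-- 1--1
PIs = {--01, -0-1, -01-, -10-, 0-0-, 00--, 1--1}
Coverage chart:
  m0: 0-0-,00--
  m1: --01,-0-1,0-0-,00--
  m2: -01-,00--
  m3: -0-1,-01-,00--
  m4: -10-,0-0-
  m5: --01,-10-,0-0-
  m9: --01,-0-1,1--1
  m10: -01- ←essential
  m11: -0-1,-01-,1--1
  m12: -10- ←essential
  m13: --01,-10-,1--1
  m15: 1--1 ←essential
Essential: -01-, -10-, 1--1

3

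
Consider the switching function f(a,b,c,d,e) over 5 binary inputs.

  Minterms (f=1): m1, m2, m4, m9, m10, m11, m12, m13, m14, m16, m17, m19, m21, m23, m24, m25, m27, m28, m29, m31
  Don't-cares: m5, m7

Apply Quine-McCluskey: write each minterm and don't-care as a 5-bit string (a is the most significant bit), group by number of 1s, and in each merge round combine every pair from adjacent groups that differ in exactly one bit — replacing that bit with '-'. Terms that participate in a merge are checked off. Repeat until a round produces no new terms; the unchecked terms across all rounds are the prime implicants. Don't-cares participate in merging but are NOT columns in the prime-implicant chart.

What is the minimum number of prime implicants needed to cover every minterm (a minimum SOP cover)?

8

size-2^0 implicants → 00001(✓)  00010(✓)  00100(✓)  00101(✓)  00111(✓)  01001(✓)  01010(✓)  01011(✓)  01100(✓)  01101(✓)  01110(✓)  10000(✓)  10001(✓)  10011(✓)  10101(✓)  10111(✓)  11000(✓)  11001(✓)  11011(✓)  11100(✓)  11101(✓)  11111(✓)
size-2^1 implicants → -0001(✓)  -0101(✓)  -0111(✓)  -1001(✓)  -1011(✓)  -1100(✓)  -1101(✓)  0-001(✓)  0-010  0-100(✓)  0-101(✓)  00-01(✓)  001-1(✓)  0010-(✓)  01-01(✓)  01-10  010-1(✓)  0101-  011-0  0110-(✓)  1-000(✓)  1-001(✓)  1-011(✓)  1-101(✓)  1-111(✓)  10-01(✓)  10-11(✓)  100-1(✓)  1000-(✓)  101-1(✓)  11-00(✓)  11-01(✓)  11-11(✓)  110-1(✓)  1100-(✓)  111-1(✓)  1110-(✓)
size-2^2 implicants → --001(✓)  --101(✓)  -0-01(✓)  -01-1  -1-01(✓)  -10-1  -110-  0--01(✓)  0-10-  1--01(✓)  1--11(✓)  1-0-1(✓)  1-00-  1-1-1(✓)  10--1(✓)  11--1(✓)  11-0-
size-2^3 implicants → ---01  1---1
Unchecked terms (primes): ---01, -01-1, -10-1, -110-, 0-010, 0-10-, 01-10, 0101-, 011-0, 1---1, 1-00-, 11-0-
Minterm coverage:
  m1 ⊆ ---01 [E]
  m2 ⊆ 0-010 [E]
  m4 ⊆ 0-10- [E]
  m9 ⊆ ---01,-10-1
  m10 ⊆ 0-010,01-10,0101-
  m11 ⊆ -10-1,0101-
  m12 ⊆ -110-,0-10-,011-0
  m13 ⊆ ---01,-110-,0-10-
  m14 ⊆ 01-10,011-0
  m16 ⊆ 1-00- [E]
  m17 ⊆ ---01,1---1,1-00-
  m19 ⊆ 1---1 [E]
  m21 ⊆ ---01,-01-1,1---1
  m23 ⊆ -01-1,1---1
  m24 ⊆ 1-00-,11-0-
  m25 ⊆ ---01,-10-1,1---1,1-00-,11-0-
  m27 ⊆ -10-1,1---1
  m28 ⊆ -110-,11-0-
  m29 ⊆ ---01,-110-,1---1,11-0-
  m31 ⊆ 1---1 [E]
E = {---01, 0-010, 0-10-, 1---1, 1-00-}
Petrick residual → -10-1, -110-, 01-10
Cover = d'e + bc'e + bcd' + a'c'de' + a'cd' + a'bde' + ae + ac'd'  |cover|=8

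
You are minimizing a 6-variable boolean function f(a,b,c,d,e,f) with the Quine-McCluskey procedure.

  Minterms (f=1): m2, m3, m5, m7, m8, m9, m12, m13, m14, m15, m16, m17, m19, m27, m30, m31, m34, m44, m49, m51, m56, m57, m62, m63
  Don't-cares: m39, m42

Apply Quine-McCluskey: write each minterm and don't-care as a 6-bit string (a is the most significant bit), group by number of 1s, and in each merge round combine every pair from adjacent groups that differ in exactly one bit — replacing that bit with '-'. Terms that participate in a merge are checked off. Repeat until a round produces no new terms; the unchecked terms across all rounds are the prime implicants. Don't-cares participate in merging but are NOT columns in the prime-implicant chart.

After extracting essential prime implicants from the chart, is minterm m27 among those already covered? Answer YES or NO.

Round 0: 000010✓ 000011✓ 000101✓ 000111✓ 001000✓ 001001✓ 001100✓ 001101✓ 001110✓ 001111✓ 010000✓ 010001✓ 010011✓ 011011✓ 011110✓ 011111✓ 100010✓ 100111✓ 101010✓ 101100✓ 110001✓ 110011✓ 111000✓ 111001✓ 111110✓ 111111✓
Round 1: -00010 -00111 -01100 -10001✓ -10011✓ -11110✓ -11111✓ 0-0011 0-1110✓ 0-1111✓ 00-101✓ 00-111✓ 000-11 00001- 0001-1✓ 001-00✓ 001-01✓ 00100-✓ 0011-0✓ 0011-1✓ 00110-✓ 00111-✓ 01-011 0100-1✓ 01000- 011-11 01111-✓ 10-010 11-001 1100-1✓ 11100- 11111-✓
Round 2: -100-1 -1111- 0-111- 00-1-1 001-0- 0011--
PIs = {-00010, -00111, -01100, -100-1, -1111-, 0-0011, 0-111-, 00-1-1, 000-11, 00001-, 001-0-, 0011--, 01-011, 01000-, 011-11, 10-010, 11-001, 11100-}
Coverage chart:
  m2: -00010,00001-
  m3: 0-0011,000-11,00001-
  m5: 00-1-1 ←essential
  m7: -00111,00-1-1,000-11
  m8: 001-0- ←essential
  m9: 001-0- ←essential
  m12: -01100,001-0-,0011--
  m13: 00-1-1,001-0-,0011--
  m14: 0-111-,0011--
  m15: 0-111-,00-1-1,0011--
  m16: 01000- ←essential
  m17: -100-1,01000-
  m19: -100-1,0-0011,01-011
  m27: 01-011,011-11
  m30: -1111-,0-111-
  m31: -1111-,0-111-,011-11
  m34: -00010,10-010
  m44: -01100 ←essential
  m49: -100-1,11-001
  m51: -100-1 ←essential
  m56: 11100- ←essential
  m57: 11-001,11100-
  m62: -1111- ←essential
  m63: -1111- ←essential
Essential: -01100, -100-1, -1111-, 00-1-1, 001-0-, 01000-, 11100-

NO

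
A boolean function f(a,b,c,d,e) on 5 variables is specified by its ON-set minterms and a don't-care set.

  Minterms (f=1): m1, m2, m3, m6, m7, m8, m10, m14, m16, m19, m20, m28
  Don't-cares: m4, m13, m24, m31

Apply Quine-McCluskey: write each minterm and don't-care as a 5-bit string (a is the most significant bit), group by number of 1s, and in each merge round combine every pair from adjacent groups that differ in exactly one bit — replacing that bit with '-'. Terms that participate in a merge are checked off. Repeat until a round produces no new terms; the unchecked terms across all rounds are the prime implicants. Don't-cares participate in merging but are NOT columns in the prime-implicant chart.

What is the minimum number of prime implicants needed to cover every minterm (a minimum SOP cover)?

size-2^0 implicants → 00001(✓)  00010(✓)  00011(✓)  00100(✓)  00110(✓)  00111(✓)  01000(✓)  01010(✓)  01101  01110(✓)  10000(✓)  10011(✓)  10100(✓)  11000(✓)  11100(✓)  11111
size-2^1 implicants → -0011  -0100  -1000  0-010(✓)  0-110(✓)  00-10(✓)  00-11(✓)  000-1  0001-(✓)  001-0  0011-(✓)  01-10(✓)  010-0  1-000(✓)  1-100(✓)  10-00(✓)  11-00(✓)
size-2^2 implicants → 0--10  00-1-  1--00
Unchecked terms (primes): -0011, -0100, -1000, 0--10, 00-1-, 000-1, 001-0, 010-0, 01101, 1--00, 11111
Minterm coverage:
  m1 ⊆ 000-1 [E]
  m2 ⊆ 0--10,00-1-
  m3 ⊆ -0011,00-1-,000-1
  m6 ⊆ 0--10,00-1-,001-0
  m7 ⊆ 00-1- [E]
  m8 ⊆ -1000,010-0
  m10 ⊆ 0--10,010-0
  m14 ⊆ 0--10 [E]
  m16 ⊆ 1--00 [E]
  m19 ⊆ -0011 [E]
  m20 ⊆ -0100,1--00
  m28 ⊆ 1--00 [E]
E = {-0011, 0--10, 00-1-, 000-1, 1--00}
Petrick residual → -1000
Cover = b'c'de + bc'd'e' + a'de' + a'b'd + a'b'c'e + ad'e'  |cover|=6

6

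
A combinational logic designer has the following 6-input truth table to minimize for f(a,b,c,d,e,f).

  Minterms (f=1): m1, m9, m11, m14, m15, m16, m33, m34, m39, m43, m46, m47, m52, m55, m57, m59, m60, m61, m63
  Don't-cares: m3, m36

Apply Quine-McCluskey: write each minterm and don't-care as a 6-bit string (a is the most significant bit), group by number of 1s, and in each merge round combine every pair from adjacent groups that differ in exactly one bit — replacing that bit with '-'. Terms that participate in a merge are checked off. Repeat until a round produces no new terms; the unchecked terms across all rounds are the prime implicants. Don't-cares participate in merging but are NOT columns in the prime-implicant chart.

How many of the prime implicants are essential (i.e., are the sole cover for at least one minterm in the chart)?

Round 0: 000001✓ 000011✓ 001001✓ 001011✓ 001110✓ 001111✓ 010000 100001✓ 100010 100100✓ 100111✓ 101011✓ 101110✓ 101111✓ 110100✓ 110111✓ 111001✓ 111011✓ 111100✓ 111101✓ 111111✓
Round 1: -00001 -01011✓ -01110✓ -01111✓ 00-001✓ 00-011✓ 0000-1✓ 001-11✓ 0010-1✓ 00111-✓ 1-0100 1-0111✓ 1-1011✓ 1-1111✓ 10-111✓ 101-11✓ 10111-✓ 11-100 11-111✓ 111-01✓ 111-11✓ 1110-1✓ 1111-1✓ 11110-
Round 2: -01-11 -0111- 00-0-1 1--111 1-1-11 111--1
PIs = {-00001, -01-11, -0111-, 00-0-1, 010000, 1--111, 1-0100, 1-1-11, 100010, 11-100, 111--1, 11110-}
Coverage chart:
  m1: -00001,00-0-1
  m9: 00-0-1 ←essential
  m11: -01-11,00-0-1
  m14: -0111- ←essential
  m15: -01-11,-0111-
  m16: 010000 ←essential
  m33: -00001 ←essential
  m34: 100010 ←essential
  m39: 1--111 ←essential
  m43: -01-11,1-1-11
  m46: -0111- ←essential
  m47: -01-11,-0111-,1--111,1-1-11
  m52: 1-0100,11-100
  m55: 1--111 ←essential
  m57: 111--1 ←essential
  m59: 1-1-11,111--1
  m60: 11-100,11110-
  m61: 111--1,11110-
  m63: 1--111,1-1-11,111--1
Essential: -00001, -0111-, 00-0-1, 010000, 1--111, 100010, 111--1

7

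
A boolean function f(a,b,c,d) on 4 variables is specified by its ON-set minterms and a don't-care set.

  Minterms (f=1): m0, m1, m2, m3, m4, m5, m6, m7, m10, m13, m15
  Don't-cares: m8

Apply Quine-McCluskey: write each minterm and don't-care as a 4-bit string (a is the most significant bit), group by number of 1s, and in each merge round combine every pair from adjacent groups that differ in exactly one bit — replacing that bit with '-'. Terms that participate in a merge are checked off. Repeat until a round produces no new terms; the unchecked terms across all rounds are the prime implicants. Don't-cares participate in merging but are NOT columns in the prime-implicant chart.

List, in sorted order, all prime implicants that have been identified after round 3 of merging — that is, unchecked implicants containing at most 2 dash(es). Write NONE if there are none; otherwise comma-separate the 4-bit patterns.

-0-0, -1-1

size-2^0 implicants → 0000(✓)  0001(✓)  0010(✓)  0011(✓)  0100(✓)  0101(✓)  0110(✓)  0111(✓)  1000(✓)  1010(✓)  1101(✓)  1111(✓)
size-2^1 implicants → -000(✓)  -010(✓)  -101(✓)  -111(✓)  0-00(✓)  0-01(✓)  0-10(✓)  0-11(✓)  00-0(✓)  00-1(✓)  000-(✓)  001-(✓)  01-0(✓)  01-1(✓)  010-(✓)  011-(✓)  10-0(✓)  11-1(✓)
size-2^2 implicants → -0-0  -1-1  0--0(✓)  0--1(✓)  0-0-(✓)  0-1-(✓)  00--(✓)  01--(✓)
size-2^3 implicants → 0---
Unchecked terms (primes): -0-0, -1-1, 0---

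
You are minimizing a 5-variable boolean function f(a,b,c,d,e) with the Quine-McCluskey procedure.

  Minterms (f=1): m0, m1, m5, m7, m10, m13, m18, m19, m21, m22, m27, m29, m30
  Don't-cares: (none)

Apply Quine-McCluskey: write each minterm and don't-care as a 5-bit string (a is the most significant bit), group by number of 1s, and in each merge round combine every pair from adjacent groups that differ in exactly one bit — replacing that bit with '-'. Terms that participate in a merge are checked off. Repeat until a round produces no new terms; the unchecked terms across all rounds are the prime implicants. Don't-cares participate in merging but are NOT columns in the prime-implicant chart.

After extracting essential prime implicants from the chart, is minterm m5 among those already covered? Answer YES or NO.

YES

size-2^0 implicants → 00000(✓)  00001(✓)  00101(✓)  00111(✓)  01010  01101(✓)  10010(✓)  10011(✓)  10101(✓)  10110(✓)  11011(✓)  11101(✓)  11110(✓)
size-2^1 implicants → -0101(✓)  -1101(✓)  0-101(✓)  00-01  0000-  001-1  1-011  1-101(✓)  1-110  10-10  1001-
size-2^2 implicants → --101
Unchecked terms (primes): --101, 00-01, 0000-, 001-1, 01010, 1-011, 1-110, 10-10, 1001-
Minterm coverage:
  m0 ⊆ 0000- [E]
  m1 ⊆ 00-01,0000-
  m5 ⊆ --101,00-01,001-1
  m7 ⊆ 001-1 [E]
  m10 ⊆ 01010 [E]
  m13 ⊆ --101 [E]
  m18 ⊆ 10-10,1001-
  m19 ⊆ 1-011,1001-
  m21 ⊆ --101 [E]
  m22 ⊆ 1-110,10-10
  m27 ⊆ 1-011 [E]
  m29 ⊆ --101 [E]
  m30 ⊆ 1-110 [E]
E = {--101, 0000-, 001-1, 01010, 1-011, 1-110}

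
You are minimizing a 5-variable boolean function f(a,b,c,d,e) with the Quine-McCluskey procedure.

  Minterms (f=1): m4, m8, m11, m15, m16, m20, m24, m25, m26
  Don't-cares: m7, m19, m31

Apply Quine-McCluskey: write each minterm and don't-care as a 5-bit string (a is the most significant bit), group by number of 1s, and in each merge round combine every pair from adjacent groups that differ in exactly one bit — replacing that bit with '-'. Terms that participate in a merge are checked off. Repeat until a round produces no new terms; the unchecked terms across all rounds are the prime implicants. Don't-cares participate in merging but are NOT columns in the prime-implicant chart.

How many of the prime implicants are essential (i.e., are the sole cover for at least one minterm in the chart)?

size-2^0 implicants → 00100(✓)  00111(✓)  01000(✓)  01011(✓)  01111(✓)  10000(✓)  10011  10100(✓)  11000(✓)  11001(✓)  11010(✓)  11111(✓)
size-2^1 implicants → -0100  -1000  -1111  0-111  01-11  1-000  10-00  110-0  1100-
Unchecked terms (primes): -0100, -1000, -1111, 0-111, 01-11, 1-000, 10-00, 10011, 110-0, 1100-
Minterm coverage:
  m4 ⊆ -0100 [E]
  m8 ⊆ -1000 [E]
  m11 ⊆ 01-11 [E]
  m15 ⊆ -1111,0-111,01-11
  m16 ⊆ 1-000,10-00
  m20 ⊆ -0100,10-00
  m24 ⊆ -1000,1-000,110-0,1100-
  m25 ⊆ 1100- [E]
  m26 ⊆ 110-0 [E]
E = {-0100, -1000, 01-11, 110-0, 1100-}

5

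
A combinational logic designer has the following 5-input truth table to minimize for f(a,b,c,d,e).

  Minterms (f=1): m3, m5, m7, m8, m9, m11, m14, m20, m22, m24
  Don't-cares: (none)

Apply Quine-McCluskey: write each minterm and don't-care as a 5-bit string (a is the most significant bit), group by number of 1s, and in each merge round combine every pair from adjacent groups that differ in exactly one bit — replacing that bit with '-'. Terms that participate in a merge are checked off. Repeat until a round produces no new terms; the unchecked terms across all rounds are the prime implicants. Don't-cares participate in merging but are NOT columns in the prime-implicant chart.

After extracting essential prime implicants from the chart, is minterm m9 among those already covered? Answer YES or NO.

NO

[col 0] 00011*, 00101*, 00111*, 01000*, 01001*, 01011*, 01110, 10100*, 10110*, 11000*
[col 1] -1000, 0-011, 00-11, 001-1, 010-1, 0100-, 101-0
Prime implicants: -1000, 0-011, 00-11, 001-1, 010-1, 0100-, 01110, 101-0
PI chart (minterm → PIs covering it):
  3 | 0-011,00-11
  5 | 001-1  (sole → essential)
  7 | 00-11,001-1
  8 | -1000,0100-
  9 | 010-1,0100-
  11 | 0-011,010-1
  14 | 01110  (sole → essential)
  20 | 101-0  (sole → essential)
  22 | 101-0  (sole → essential)
  24 | -1000  (sole → essential)
Essential prime implicants: -1000, 001-1, 01110, 101-0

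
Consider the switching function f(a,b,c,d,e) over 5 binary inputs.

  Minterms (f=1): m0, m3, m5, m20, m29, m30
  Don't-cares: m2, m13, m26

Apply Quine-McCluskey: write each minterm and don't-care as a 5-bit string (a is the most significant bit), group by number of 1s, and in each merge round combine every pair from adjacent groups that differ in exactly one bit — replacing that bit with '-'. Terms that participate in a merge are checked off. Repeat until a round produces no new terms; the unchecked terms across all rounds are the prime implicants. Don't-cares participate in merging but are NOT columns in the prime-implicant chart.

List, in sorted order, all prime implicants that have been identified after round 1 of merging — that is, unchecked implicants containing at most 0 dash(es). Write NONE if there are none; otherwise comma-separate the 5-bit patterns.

10100

Round 0: 00000✓ 00010✓ 00011✓ 00101✓ 01101✓ 10100 11010✓ 11101✓ 11110✓
Round 1: -1101 0-101 000-0 0001- 11-10
PIs = {-1101, 0-101, 000-0, 0001-, 10100, 11-10}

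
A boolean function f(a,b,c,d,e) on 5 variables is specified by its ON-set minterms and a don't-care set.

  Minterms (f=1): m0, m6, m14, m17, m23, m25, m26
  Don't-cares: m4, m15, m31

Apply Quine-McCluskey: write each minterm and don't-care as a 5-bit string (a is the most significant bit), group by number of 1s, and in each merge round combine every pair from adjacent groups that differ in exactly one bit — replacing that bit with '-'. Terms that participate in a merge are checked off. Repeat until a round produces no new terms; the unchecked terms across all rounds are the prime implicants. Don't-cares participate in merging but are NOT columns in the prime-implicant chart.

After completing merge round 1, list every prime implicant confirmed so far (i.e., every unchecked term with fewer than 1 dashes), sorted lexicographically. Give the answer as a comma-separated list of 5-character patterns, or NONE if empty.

[col 0] 00000*, 00100*, 00110*, 01110*, 01111*, 10001*, 10111*, 11001*, 11010, 11111*
[col 1] -1111, 0-110, 00-00, 001-0, 0111-, 1-001, 1-111
Prime implicants: -1111, 0-110, 00-00, 001-0, 0111-, 1-001, 1-111, 11010

11010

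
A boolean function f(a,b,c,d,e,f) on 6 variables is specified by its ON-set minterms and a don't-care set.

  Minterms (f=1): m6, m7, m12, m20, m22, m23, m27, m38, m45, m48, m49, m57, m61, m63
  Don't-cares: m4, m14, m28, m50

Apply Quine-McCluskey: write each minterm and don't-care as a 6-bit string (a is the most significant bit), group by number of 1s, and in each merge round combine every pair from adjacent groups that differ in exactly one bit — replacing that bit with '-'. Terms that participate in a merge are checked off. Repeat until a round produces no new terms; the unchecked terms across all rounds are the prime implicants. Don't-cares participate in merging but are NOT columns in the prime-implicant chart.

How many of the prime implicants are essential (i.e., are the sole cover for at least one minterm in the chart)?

5

[col 0] 000100*, 000110*, 000111*, 001100*, 001110*, 010100*, 010110*, 010111*, 011011, 011100*, 100110*, 101101*, 110000*, 110001*, 110010*, 111001*, 111101*, 111111*
[col 1] -00110, 0-0100*, 0-0110*, 0-0111*, 0-1100*, 00-100*, 00-110*, 0001-0*, 00011-*, 0011-0*, 01-100*, 0101-0*, 01011-*, 1-1101, 11-001, 1100-0, 11000-, 111-01, 1111-1
[col 2] 0--100, 0-01-0, 0-011-, 00-1-0
Prime implicants: -00110, 0--100, 0-01-0, 0-011-, 00-1-0, 011011, 1-1101, 11-001, 1100-0, 11000-, 111-01, 1111-1
PI chart (minterm → PIs covering it):
  6 | -00110,0-01-0,0-011-,00-1-0
  7 | 0-011-  (sole → essential)
  12 | 0--100,00-1-0
  20 | 0--100,0-01-0
  22 | 0-01-0,0-011-
  23 | 0-011-  (sole → essential)
  27 | 011011  (sole → essential)
  38 | -00110  (sole → essential)
  45 | 1-1101  (sole → essential)
  48 | 1100-0,11000-
  49 | 11-001,11000-
  57 | 11-001,111-01
  61 | 1-1101,111-01,1111-1
  63 | 1111-1  (sole → essential)
Essential prime implicants: -00110, 0-011-, 011011, 1-1101, 1111-1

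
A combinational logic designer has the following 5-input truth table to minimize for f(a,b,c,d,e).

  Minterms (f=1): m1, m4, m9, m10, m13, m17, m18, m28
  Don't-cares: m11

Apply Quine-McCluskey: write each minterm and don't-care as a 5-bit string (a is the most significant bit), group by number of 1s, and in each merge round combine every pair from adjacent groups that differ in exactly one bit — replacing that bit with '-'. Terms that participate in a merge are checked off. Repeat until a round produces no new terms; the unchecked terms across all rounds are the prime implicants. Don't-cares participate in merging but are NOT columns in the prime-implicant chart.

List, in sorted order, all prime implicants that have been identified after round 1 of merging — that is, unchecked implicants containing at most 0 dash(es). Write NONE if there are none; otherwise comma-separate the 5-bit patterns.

00100, 10010, 11100

[col 0] 00001*, 00100, 01001*, 01010*, 01011*, 01101*, 10001*, 10010, 11100
[col 1] -0001, 0-001, 01-01, 010-1, 0101-
Prime implicants: -0001, 0-001, 00100, 01-01, 010-1, 0101-, 10010, 11100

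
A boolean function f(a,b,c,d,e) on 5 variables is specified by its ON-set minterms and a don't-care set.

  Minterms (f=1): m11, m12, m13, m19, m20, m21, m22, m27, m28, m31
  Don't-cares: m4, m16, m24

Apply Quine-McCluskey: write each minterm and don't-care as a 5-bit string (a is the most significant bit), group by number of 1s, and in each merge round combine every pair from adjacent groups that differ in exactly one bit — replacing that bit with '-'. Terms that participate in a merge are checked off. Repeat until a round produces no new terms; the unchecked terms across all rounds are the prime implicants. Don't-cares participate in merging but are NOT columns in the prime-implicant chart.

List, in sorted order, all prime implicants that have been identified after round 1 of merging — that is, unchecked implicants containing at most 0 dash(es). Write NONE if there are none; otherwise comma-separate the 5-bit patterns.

NONE

Round 0: 00100✓ 01011✓ 01100✓ 01101✓ 10000✓ 10011✓ 10100✓ 10101✓ 10110✓ 11000✓ 11011✓ 11100✓ 11111✓
Round 1: -0100✓ -1011 -1100✓ 0-100✓ 0110- 1-000✓ 1-011 1-100✓ 10-00✓ 101-0 1010- 11-00✓ 11-11
Round 2: --100 1--00
PIs = {--100, -1011, 0110-, 1--00, 1-011, 101-0, 1010-, 11-11}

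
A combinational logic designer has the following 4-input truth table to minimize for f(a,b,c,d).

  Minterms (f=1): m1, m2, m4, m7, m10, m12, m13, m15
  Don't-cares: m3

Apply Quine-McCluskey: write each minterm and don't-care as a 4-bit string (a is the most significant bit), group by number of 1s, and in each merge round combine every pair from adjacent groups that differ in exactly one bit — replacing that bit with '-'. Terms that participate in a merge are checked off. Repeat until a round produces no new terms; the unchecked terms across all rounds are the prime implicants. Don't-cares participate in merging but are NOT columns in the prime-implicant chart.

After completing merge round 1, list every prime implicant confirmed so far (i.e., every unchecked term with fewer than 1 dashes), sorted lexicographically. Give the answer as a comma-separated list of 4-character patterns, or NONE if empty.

NONE

size-2^0 implicants → 0001(✓)  0010(✓)  0011(✓)  0100(✓)  0111(✓)  1010(✓)  1100(✓)  1101(✓)  1111(✓)
size-2^1 implicants → -010  -100  -111  0-11  00-1  001-  11-1  110-
Unchecked terms (primes): -010, -100, -111, 0-11, 00-1, 001-, 11-1, 110-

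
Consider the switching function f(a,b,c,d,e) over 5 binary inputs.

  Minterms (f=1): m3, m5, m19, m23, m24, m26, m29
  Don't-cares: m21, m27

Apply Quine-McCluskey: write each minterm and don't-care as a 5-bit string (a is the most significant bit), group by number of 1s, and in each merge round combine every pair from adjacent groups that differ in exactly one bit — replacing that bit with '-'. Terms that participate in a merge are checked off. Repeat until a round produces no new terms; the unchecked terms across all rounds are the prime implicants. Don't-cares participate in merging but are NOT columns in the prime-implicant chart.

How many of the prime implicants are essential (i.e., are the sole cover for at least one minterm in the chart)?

4

[col 0] 00011*, 00101*, 10011*, 10101*, 10111*, 11000*, 11010*, 11011*, 11101*
[col 1] -0011, -0101, 1-011, 1-101, 10-11, 101-1, 110-0, 1101-
Prime implicants: -0011, -0101, 1-011, 1-101, 10-11, 101-1, 110-0, 1101-
PI chart (minterm → PIs covering it):
  3 | -0011  (sole → essential)
  5 | -0101  (sole → essential)
  19 | -0011,1-011,10-11
  23 | 10-11,101-1
  24 | 110-0  (sole → essential)
  26 | 110-0,1101-
  29 | 1-101  (sole → essential)
Essential prime implicants: -0011, -0101, 1-101, 110-0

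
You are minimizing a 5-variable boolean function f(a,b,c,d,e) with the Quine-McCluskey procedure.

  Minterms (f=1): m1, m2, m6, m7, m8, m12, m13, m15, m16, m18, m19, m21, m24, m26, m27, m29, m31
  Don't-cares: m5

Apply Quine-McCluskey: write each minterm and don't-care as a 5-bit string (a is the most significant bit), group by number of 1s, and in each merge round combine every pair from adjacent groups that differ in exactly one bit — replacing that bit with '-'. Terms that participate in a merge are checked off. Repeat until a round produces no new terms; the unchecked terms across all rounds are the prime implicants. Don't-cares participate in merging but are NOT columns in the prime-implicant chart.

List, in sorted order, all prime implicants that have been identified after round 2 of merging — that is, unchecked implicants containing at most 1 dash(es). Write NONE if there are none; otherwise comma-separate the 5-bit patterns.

-0010, -1000, 00-01, 00-10, 0011-, 01-00, 0110-, 11-11

size-2^0 implicants → 00001(✓)  00010(✓)  00101(✓)  00110(✓)  00111(✓)  01000(✓)  01100(✓)  01101(✓)  01111(✓)  10000(✓)  10010(✓)  10011(✓)  10101(✓)  11000(✓)  11010(✓)  11011(✓)  11101(✓)  11111(✓)
size-2^1 implicants → -0010  -0101(✓)  -1000  -1101(✓)  -1111(✓)  0-101(✓)  0-111(✓)  00-01  00-10  001-1(✓)  0011-  01-00  011-1(✓)  0110-  1-000(✓)  1-010(✓)  1-011(✓)  1-101(✓)  100-0(✓)  1001-(✓)  11-11  110-0(✓)  1101-(✓)  111-1(✓)
size-2^2 implicants → --101  -11-1  0-1-1  1-0-0  1-01-
Unchecked terms (primes): --101, -0010, -1000, -11-1, 0-1-1, 00-01, 00-10, 0011-, 01-00, 0110-, 1-0-0, 1-01-, 11-11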